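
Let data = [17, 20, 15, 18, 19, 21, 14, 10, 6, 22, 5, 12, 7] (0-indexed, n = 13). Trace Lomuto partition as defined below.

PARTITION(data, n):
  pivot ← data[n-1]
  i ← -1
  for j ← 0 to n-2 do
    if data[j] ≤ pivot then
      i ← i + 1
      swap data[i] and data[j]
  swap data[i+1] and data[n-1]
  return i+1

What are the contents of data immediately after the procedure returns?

pivot = data[12] = 7; i = -1
j=0: data[0]=17 > 7 → no swap
j=1: data[1]=20 > 7 → no swap
j=2: data[2]=15 > 7 → no swap
j=3: data[3]=18 > 7 → no swap
j=4: data[4]=19 > 7 → no swap
j=5: data[5]=21 > 7 → no swap
j=6: data[6]=14 > 7 → no swap
j=7: data[7]=10 > 7 → no swap
j=8: data[8]=6 ≤ 7 → i=0, swap data[0],data[8] → [6, 20, 15, 18, 19, 21, 14, 10, 17, 22, 5, 12, 7]
j=9: data[9]=22 > 7 → no swap
j=10: data[10]=5 ≤ 7 → i=1, swap data[1],data[10] → [6, 5, 15, 18, 19, 21, 14, 10, 17, 22, 20, 12, 7]
j=11: data[11]=12 > 7 → no swap
final swap data[2],data[12] → [6, 5, 7, 18, 19, 21, 14, 10, 17, 22, 20, 12, 15]; return 2

[6, 5, 7, 18, 19, 21, 14, 10, 17, 22, 20, 12, 15]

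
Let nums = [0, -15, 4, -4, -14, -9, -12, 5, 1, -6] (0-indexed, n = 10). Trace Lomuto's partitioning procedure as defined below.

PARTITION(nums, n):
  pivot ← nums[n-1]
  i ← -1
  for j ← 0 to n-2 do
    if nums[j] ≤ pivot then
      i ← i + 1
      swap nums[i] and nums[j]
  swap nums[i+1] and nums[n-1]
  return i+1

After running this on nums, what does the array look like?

pivot=-6, i=-1
j=0: 0>-6, skip
j=1: -15≤-6, i=0, swap(0,1) ⇒ [-15, 0, 4, -4, -14, -9, -12, 5, 1, -6]
j=2: 4>-6, skip
j=3: -4>-6, skip
j=4: -14≤-6, i=1, swap(1,4) ⇒ [-15, -14, 4, -4, 0, -9, -12, 5, 1, -6]
j=5: -9≤-6, i=2, swap(2,5) ⇒ [-15, -14, -9, -4, 0, 4, -12, 5, 1, -6]
j=6: -12≤-6, i=3, swap(3,6) ⇒ [-15, -14, -9, -12, 0, 4, -4, 5, 1, -6]
j=7: 5>-6, skip
j=8: 1>-6, skip
swap(4,9) ⇒ [-15, -14, -9, -12, -6, 4, -4, 5, 1, 0]; return 4

[-15, -14, -9, -12, -6, 4, -4, 5, 1, 0]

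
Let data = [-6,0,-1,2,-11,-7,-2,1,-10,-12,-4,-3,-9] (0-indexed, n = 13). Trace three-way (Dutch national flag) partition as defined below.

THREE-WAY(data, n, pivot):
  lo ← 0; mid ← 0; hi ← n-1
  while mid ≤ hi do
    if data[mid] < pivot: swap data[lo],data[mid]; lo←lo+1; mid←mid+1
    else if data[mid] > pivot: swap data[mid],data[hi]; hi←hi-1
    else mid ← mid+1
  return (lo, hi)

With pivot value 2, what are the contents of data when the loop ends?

lo=0 mid=0 hi=12
-6<2: swap(0,0), lo=1 mid=1 ⇒ [-6,0,-1,2,-11,-7,-2,1,-10,-12,-4,-3,-9]
0<2: swap(1,1), lo=2 mid=2 ⇒ [-6,0,-1,2,-11,-7,-2,1,-10,-12,-4,-3,-9]
-1<2: swap(2,2), lo=3 mid=3 ⇒ [-6,0,-1,2,-11,-7,-2,1,-10,-12,-4,-3,-9]
2=2: mid=4
-11<2: swap(3,4), lo=4 mid=5 ⇒ [-6,0,-1,-11,2,-7,-2,1,-10,-12,-4,-3,-9]
-7<2: swap(4,5), lo=5 mid=6 ⇒ [-6,0,-1,-11,-7,2,-2,1,-10,-12,-4,-3,-9]
-2<2: swap(5,6), lo=6 mid=7 ⇒ [-6,0,-1,-11,-7,-2,2,1,-10,-12,-4,-3,-9]
1<2: swap(6,7), lo=7 mid=8 ⇒ [-6,0,-1,-11,-7,-2,1,2,-10,-12,-4,-3,-9]
-10<2: swap(7,8), lo=8 mid=9 ⇒ [-6,0,-1,-11,-7,-2,1,-10,2,-12,-4,-3,-9]
-12<2: swap(8,9), lo=9 mid=10 ⇒ [-6,0,-1,-11,-7,-2,1,-10,-12,2,-4,-3,-9]
-4<2: swap(9,10), lo=10 mid=11 ⇒ [-6,0,-1,-11,-7,-2,1,-10,-12,-4,2,-3,-9]
-3<2: swap(10,11), lo=11 mid=12 ⇒ [-6,0,-1,-11,-7,-2,1,-10,-12,-4,-3,2,-9]
-9<2: swap(11,12), lo=12 mid=13 ⇒ [-6,0,-1,-11,-7,-2,1,-10,-12,-4,-3,-9,2]
done. lo=12 hi=12; data=[-6,0,-1,-11,-7,-2,1,-10,-12,-4,-3,-9,2]

[-6,0,-1,-11,-7,-2,1,-10,-12,-4,-3,-9,2]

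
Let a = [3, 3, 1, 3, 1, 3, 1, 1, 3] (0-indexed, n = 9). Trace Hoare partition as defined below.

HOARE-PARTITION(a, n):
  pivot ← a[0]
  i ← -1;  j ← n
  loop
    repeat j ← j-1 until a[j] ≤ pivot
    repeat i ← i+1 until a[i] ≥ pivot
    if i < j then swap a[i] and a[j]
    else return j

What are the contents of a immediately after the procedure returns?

[3, 1, 1, 1, 1, 3, 3, 3, 3]

pivot=3
j stops at 8 (3), i stops at 0 (3); swap ⇒ [3, 3, 1, 3, 1, 3, 1, 1, 3]
j stops at 7 (1), i stops at 1 (3); swap ⇒ [3, 1, 1, 3, 1, 3, 1, 3, 3]
j stops at 6 (1), i stops at 3 (3); swap ⇒ [3, 1, 1, 1, 1, 3, 3, 3, 3]
j stops at 5, i stops at 5; i≥j ⇒ return 5. a=[3, 1, 1, 1, 1, 3, 3, 3, 3]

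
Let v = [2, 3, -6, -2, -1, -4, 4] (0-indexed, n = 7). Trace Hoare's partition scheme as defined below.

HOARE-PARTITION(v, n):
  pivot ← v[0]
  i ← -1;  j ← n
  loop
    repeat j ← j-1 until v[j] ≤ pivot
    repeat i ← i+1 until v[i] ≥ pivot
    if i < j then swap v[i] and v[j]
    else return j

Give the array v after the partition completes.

pivot=2
j stops at 5 (-4), i stops at 0 (2); swap ⇒ [-4, 3, -6, -2, -1, 2, 4]
j stops at 4 (-1), i stops at 1 (3); swap ⇒ [-4, -1, -6, -2, 3, 2, 4]
j stops at 3, i stops at 4; i≥j ⇒ return 3. v=[-4, -1, -6, -2, 3, 2, 4]

[-4, -1, -6, -2, 3, 2, 4]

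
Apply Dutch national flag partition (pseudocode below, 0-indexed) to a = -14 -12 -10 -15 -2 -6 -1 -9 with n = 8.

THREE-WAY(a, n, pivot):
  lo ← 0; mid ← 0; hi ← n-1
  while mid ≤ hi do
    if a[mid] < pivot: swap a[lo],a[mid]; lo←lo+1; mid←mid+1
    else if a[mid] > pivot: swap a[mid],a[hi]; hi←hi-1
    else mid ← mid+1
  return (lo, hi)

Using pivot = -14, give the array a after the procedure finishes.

-15 -14 -10 -2 -6 -1 -9 -12

pivot = -14; lo=0, mid=0, hi=7
a[mid]=-14=-14: mid=1
a[mid]=-12>-14: swap a[1],a[7]; hi=6 → -14 -9 -10 -15 -2 -6 -1 -12
a[mid]=-9>-14: swap a[1],a[6]; hi=5 → -14 -1 -10 -15 -2 -6 -9 -12
a[mid]=-1>-14: swap a[1],a[5]; hi=4 → -14 -6 -10 -15 -2 -1 -9 -12
a[mid]=-6>-14: swap a[1],a[4]; hi=3 → -14 -2 -10 -15 -6 -1 -9 -12
a[mid]=-2>-14: swap a[1],a[3]; hi=2 → -14 -15 -10 -2 -6 -1 -9 -12
a[mid]=-15<-14: swap a[0],a[1]; lo=1,mid=2 → -15 -14 -10 -2 -6 -1 -9 -12
a[mid]=-10>-14: swap a[2],a[2]; hi=1 → -15 -14 -10 -2 -6 -1 -9 -12
end: lo=1, hi=1; a = -15 -14 -10 -2 -6 -1 -9 -12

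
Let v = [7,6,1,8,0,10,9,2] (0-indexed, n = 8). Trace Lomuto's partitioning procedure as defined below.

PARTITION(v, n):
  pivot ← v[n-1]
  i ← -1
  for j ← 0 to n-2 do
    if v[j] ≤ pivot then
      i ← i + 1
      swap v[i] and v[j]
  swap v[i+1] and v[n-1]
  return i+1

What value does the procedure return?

2

pivot=2, i=-1
j=0: 7>2, skip
j=1: 6>2, skip
j=2: 1≤2, i=0, swap(0,2) ⇒ [1,6,7,8,0,10,9,2]
j=3: 8>2, skip
j=4: 0≤2, i=1, swap(1,4) ⇒ [1,0,7,8,6,10,9,2]
j=5: 10>2, skip
j=6: 9>2, skip
swap(2,7) ⇒ [1,0,2,8,6,10,9,7]; return 2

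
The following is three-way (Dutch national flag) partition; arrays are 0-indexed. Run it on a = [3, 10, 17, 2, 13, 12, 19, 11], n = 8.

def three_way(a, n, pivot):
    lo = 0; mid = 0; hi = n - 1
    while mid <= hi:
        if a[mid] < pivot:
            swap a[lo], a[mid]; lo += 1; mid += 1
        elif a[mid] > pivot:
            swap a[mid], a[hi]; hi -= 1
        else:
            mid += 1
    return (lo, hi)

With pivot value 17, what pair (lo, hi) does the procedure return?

pivot = 17; lo=0, mid=0, hi=7
a[mid]=3<17: swap a[0],a[0]; lo=1,mid=1 → [3, 10, 17, 2, 13, 12, 19, 11]
a[mid]=10<17: swap a[1],a[1]; lo=2,mid=2 → [3, 10, 17, 2, 13, 12, 19, 11]
a[mid]=17=17: mid=3
a[mid]=2<17: swap a[2],a[3]; lo=3,mid=4 → [3, 10, 2, 17, 13, 12, 19, 11]
a[mid]=13<17: swap a[3],a[4]; lo=4,mid=5 → [3, 10, 2, 13, 17, 12, 19, 11]
a[mid]=12<17: swap a[4],a[5]; lo=5,mid=6 → [3, 10, 2, 13, 12, 17, 19, 11]
a[mid]=19>17: swap a[6],a[7]; hi=6 → [3, 10, 2, 13, 12, 17, 11, 19]
a[mid]=11<17: swap a[5],a[6]; lo=6,mid=7 → [3, 10, 2, 13, 12, 11, 17, 19]
end: lo=6, hi=6; a = [3, 10, 2, 13, 12, 11, 17, 19]

(6, 6)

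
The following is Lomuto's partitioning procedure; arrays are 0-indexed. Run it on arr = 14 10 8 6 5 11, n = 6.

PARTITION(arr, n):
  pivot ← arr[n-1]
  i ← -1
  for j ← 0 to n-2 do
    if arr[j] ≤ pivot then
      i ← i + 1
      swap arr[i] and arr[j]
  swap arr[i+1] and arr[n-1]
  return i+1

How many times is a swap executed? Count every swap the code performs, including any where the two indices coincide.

5

pivot=11, i=-1
j=0: 14>11, skip
j=1: 10≤11, i=0, swap(0,1) ⇒ 10 14 8 6 5 11
j=2: 8≤11, i=1, swap(1,2) ⇒ 10 8 14 6 5 11
j=3: 6≤11, i=2, swap(2,3) ⇒ 10 8 6 14 5 11
j=4: 5≤11, i=3, swap(3,4) ⇒ 10 8 6 5 14 11
swap(4,5) ⇒ 10 8 6 5 11 14; return 4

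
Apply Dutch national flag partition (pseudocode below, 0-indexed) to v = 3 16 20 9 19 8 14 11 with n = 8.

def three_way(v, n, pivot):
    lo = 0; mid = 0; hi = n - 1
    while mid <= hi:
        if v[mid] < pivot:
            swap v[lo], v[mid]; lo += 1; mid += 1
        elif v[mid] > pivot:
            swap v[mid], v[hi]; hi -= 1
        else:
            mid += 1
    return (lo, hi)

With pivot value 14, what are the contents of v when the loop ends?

3 11 9 8 14 19 20 16

pivot = 14; lo=0, mid=0, hi=7
v[mid]=3<14: swap v[0],v[0]; lo=1,mid=1 → 3 16 20 9 19 8 14 11
v[mid]=16>14: swap v[1],v[7]; hi=6 → 3 11 20 9 19 8 14 16
v[mid]=11<14: swap v[1],v[1]; lo=2,mid=2 → 3 11 20 9 19 8 14 16
v[mid]=20>14: swap v[2],v[6]; hi=5 → 3 11 14 9 19 8 20 16
v[mid]=14=14: mid=3
v[mid]=9<14: swap v[2],v[3]; lo=3,mid=4 → 3 11 9 14 19 8 20 16
v[mid]=19>14: swap v[4],v[5]; hi=4 → 3 11 9 14 8 19 20 16
v[mid]=8<14: swap v[3],v[4]; lo=4,mid=5 → 3 11 9 8 14 19 20 16
end: lo=4, hi=4; v = 3 11 9 8 14 19 20 16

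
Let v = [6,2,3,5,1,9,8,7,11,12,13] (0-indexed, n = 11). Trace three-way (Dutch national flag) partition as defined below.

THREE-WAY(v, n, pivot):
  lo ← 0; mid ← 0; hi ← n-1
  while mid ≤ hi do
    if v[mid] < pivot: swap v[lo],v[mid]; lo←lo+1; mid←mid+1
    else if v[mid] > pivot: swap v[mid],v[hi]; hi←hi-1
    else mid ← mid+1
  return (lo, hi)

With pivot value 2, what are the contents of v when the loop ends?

pivot = 2; lo=0, mid=0, hi=10
v[mid]=6>2: swap v[0],v[10]; hi=9 → [13,2,3,5,1,9,8,7,11,12,6]
v[mid]=13>2: swap v[0],v[9]; hi=8 → [12,2,3,5,1,9,8,7,11,13,6]
v[mid]=12>2: swap v[0],v[8]; hi=7 → [11,2,3,5,1,9,8,7,12,13,6]
v[mid]=11>2: swap v[0],v[7]; hi=6 → [7,2,3,5,1,9,8,11,12,13,6]
v[mid]=7>2: swap v[0],v[6]; hi=5 → [8,2,3,5,1,9,7,11,12,13,6]
v[mid]=8>2: swap v[0],v[5]; hi=4 → [9,2,3,5,1,8,7,11,12,13,6]
v[mid]=9>2: swap v[0],v[4]; hi=3 → [1,2,3,5,9,8,7,11,12,13,6]
v[mid]=1<2: swap v[0],v[0]; lo=1,mid=1 → [1,2,3,5,9,8,7,11,12,13,6]
v[mid]=2=2: mid=2
v[mid]=3>2: swap v[2],v[3]; hi=2 → [1,2,5,3,9,8,7,11,12,13,6]
v[mid]=5>2: swap v[2],v[2]; hi=1 → [1,2,5,3,9,8,7,11,12,13,6]
end: lo=1, hi=1; v = [1,2,5,3,9,8,7,11,12,13,6]

[1,2,5,3,9,8,7,11,12,13,6]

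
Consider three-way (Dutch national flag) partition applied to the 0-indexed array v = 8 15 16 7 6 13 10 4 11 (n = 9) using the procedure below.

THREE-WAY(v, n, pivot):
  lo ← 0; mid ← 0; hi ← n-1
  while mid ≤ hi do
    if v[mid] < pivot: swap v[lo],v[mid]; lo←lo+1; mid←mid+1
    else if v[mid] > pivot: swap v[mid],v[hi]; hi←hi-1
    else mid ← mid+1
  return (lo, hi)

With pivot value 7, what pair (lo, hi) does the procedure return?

(2, 2)

lo=0 mid=0 hi=8
8>7: swap(0,8), hi=7 ⇒ 11 15 16 7 6 13 10 4 8
11>7: swap(0,7), hi=6 ⇒ 4 15 16 7 6 13 10 11 8
4<7: swap(0,0), lo=1 mid=1 ⇒ 4 15 16 7 6 13 10 11 8
15>7: swap(1,6), hi=5 ⇒ 4 10 16 7 6 13 15 11 8
10>7: swap(1,5), hi=4 ⇒ 4 13 16 7 6 10 15 11 8
13>7: swap(1,4), hi=3 ⇒ 4 6 16 7 13 10 15 11 8
6<7: swap(1,1), lo=2 mid=2 ⇒ 4 6 16 7 13 10 15 11 8
16>7: swap(2,3), hi=2 ⇒ 4 6 7 16 13 10 15 11 8
7=7: mid=3
done. lo=2 hi=2; v=4 6 7 16 13 10 15 11 8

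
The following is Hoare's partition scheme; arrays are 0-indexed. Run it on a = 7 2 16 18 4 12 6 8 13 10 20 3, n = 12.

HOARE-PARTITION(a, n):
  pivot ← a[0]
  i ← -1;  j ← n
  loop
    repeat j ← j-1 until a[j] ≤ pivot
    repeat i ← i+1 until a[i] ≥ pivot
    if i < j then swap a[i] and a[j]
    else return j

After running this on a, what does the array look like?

pivot=7
j stops at 11 (3), i stops at 0 (7); swap ⇒ 3 2 16 18 4 12 6 8 13 10 20 7
j stops at 6 (6), i stops at 2 (16); swap ⇒ 3 2 6 18 4 12 16 8 13 10 20 7
j stops at 4 (4), i stops at 3 (18); swap ⇒ 3 2 6 4 18 12 16 8 13 10 20 7
j stops at 3, i stops at 4; i≥j ⇒ return 3. a=3 2 6 4 18 12 16 8 13 10 20 7

3 2 6 4 18 12 16 8 13 10 20 7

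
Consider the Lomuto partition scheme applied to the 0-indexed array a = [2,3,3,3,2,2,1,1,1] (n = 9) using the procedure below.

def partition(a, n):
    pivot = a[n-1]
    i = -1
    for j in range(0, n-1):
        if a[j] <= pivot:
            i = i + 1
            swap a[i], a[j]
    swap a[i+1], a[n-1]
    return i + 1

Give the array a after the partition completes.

pivot=1, i=-1
j=0: 2>1, skip
j=1: 3>1, skip
j=2: 3>1, skip
j=3: 3>1, skip
j=4: 2>1, skip
j=5: 2>1, skip
j=6: 1≤1, i=0, swap(0,6) ⇒ [1,3,3,3,2,2,2,1,1]
j=7: 1≤1, i=1, swap(1,7) ⇒ [1,1,3,3,2,2,2,3,1]
swap(2,8) ⇒ [1,1,1,3,2,2,2,3,3]; return 2

[1,1,1,3,2,2,2,3,3]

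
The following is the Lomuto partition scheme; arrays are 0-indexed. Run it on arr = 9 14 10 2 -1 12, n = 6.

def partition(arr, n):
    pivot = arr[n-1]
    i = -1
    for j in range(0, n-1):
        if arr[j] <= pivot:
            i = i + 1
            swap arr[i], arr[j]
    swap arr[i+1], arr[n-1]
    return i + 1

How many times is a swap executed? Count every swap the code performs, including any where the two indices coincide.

pivot = arr[5] = 12; i = -1
j=0: arr[0]=9 ≤ 12 → i=0, swap arr[0],arr[0] (no change) → 9 14 10 2 -1 12
j=1: arr[1]=14 > 12 → no swap
j=2: arr[2]=10 ≤ 12 → i=1, swap arr[1],arr[2] → 9 10 14 2 -1 12
j=3: arr[3]=2 ≤ 12 → i=2, swap arr[2],arr[3] → 9 10 2 14 -1 12
j=4: arr[4]=-1 ≤ 12 → i=3, swap arr[3],arr[4] → 9 10 2 -1 14 12
final swap arr[4],arr[5] → 9 10 2 -1 12 14; return 4

5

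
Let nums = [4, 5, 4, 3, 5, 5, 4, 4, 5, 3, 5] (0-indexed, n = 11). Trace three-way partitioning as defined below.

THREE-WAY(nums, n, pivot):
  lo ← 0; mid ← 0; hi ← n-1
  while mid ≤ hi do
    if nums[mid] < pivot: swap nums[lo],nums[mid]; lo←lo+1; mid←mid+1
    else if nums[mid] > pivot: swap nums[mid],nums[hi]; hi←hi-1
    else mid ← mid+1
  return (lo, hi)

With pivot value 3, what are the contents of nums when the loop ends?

[3, 3, 4, 5, 5, 4, 4, 5, 5, 5, 4]

pivot = 3; lo=0, mid=0, hi=10
nums[mid]=4>3: swap nums[0],nums[10]; hi=9 → [5, 5, 4, 3, 5, 5, 4, 4, 5, 3, 4]
nums[mid]=5>3: swap nums[0],nums[9]; hi=8 → [3, 5, 4, 3, 5, 5, 4, 4, 5, 5, 4]
nums[mid]=3=3: mid=1
nums[mid]=5>3: swap nums[1],nums[8]; hi=7 → [3, 5, 4, 3, 5, 5, 4, 4, 5, 5, 4]
nums[mid]=5>3: swap nums[1],nums[7]; hi=6 → [3, 4, 4, 3, 5, 5, 4, 5, 5, 5, 4]
nums[mid]=4>3: swap nums[1],nums[6]; hi=5 → [3, 4, 4, 3, 5, 5, 4, 5, 5, 5, 4]
nums[mid]=4>3: swap nums[1],nums[5]; hi=4 → [3, 5, 4, 3, 5, 4, 4, 5, 5, 5, 4]
nums[mid]=5>3: swap nums[1],nums[4]; hi=3 → [3, 5, 4, 3, 5, 4, 4, 5, 5, 5, 4]
nums[mid]=5>3: swap nums[1],nums[3]; hi=2 → [3, 3, 4, 5, 5, 4, 4, 5, 5, 5, 4]
nums[mid]=3=3: mid=2
nums[mid]=4>3: swap nums[2],nums[2]; hi=1 → [3, 3, 4, 5, 5, 4, 4, 5, 5, 5, 4]
end: lo=0, hi=1; nums = [3, 3, 4, 5, 5, 4, 4, 5, 5, 5, 4]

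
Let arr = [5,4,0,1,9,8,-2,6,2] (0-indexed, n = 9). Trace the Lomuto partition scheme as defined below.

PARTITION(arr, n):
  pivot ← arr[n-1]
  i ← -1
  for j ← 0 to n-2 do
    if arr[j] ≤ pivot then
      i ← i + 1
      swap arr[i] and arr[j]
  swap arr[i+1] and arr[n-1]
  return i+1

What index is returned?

pivot = arr[8] = 2; i = -1
j=0: arr[0]=5 > 2 → no swap
j=1: arr[1]=4 > 2 → no swap
j=2: arr[2]=0 ≤ 2 → i=0, swap arr[0],arr[2] → [0,4,5,1,9,8,-2,6,2]
j=3: arr[3]=1 ≤ 2 → i=1, swap arr[1],arr[3] → [0,1,5,4,9,8,-2,6,2]
j=4: arr[4]=9 > 2 → no swap
j=5: arr[5]=8 > 2 → no swap
j=6: arr[6]=-2 ≤ 2 → i=2, swap arr[2],arr[6] → [0,1,-2,4,9,8,5,6,2]
j=7: arr[7]=6 > 2 → no swap
final swap arr[3],arr[8] → [0,1,-2,2,9,8,5,6,4]; return 3

3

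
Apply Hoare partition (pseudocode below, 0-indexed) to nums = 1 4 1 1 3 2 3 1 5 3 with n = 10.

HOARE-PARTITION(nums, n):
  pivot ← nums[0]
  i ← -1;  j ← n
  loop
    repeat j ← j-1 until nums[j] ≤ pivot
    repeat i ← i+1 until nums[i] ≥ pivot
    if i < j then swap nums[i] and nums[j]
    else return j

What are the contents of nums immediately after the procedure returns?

pivot = nums[0] = 1; i = -1, j = 10
j→7 (nums[7]=1≤1), i→0 (nums[0]=1≥1); i<j, swap → 1 4 1 1 3 2 3 1 5 3
j→3 (nums[3]=1≤1), i→1 (nums[1]=4≥1); i<j, swap → 1 1 1 4 3 2 3 1 5 3
j→2, i→2; i≥j, return j=2. nums = 1 1 1 4 3 2 3 1 5 3

1 1 1 4 3 2 3 1 5 3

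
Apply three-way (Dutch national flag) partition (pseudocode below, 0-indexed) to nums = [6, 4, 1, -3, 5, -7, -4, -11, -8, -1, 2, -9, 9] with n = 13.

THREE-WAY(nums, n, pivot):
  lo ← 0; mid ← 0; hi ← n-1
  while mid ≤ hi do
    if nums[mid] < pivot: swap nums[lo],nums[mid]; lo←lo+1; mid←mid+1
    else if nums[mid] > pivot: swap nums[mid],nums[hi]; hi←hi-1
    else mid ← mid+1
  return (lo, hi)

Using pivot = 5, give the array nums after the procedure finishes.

[-9, 4, 1, -3, -7, -4, -11, -8, -1, 2, 5, 9, 6]

pivot = 5; lo=0, mid=0, hi=12
nums[mid]=6>5: swap nums[0],nums[12]; hi=11 → [9, 4, 1, -3, 5, -7, -4, -11, -8, -1, 2, -9, 6]
nums[mid]=9>5: swap nums[0],nums[11]; hi=10 → [-9, 4, 1, -3, 5, -7, -4, -11, -8, -1, 2, 9, 6]
nums[mid]=-9<5: swap nums[0],nums[0]; lo=1,mid=1 → [-9, 4, 1, -3, 5, -7, -4, -11, -8, -1, 2, 9, 6]
nums[mid]=4<5: swap nums[1],nums[1]; lo=2,mid=2 → [-9, 4, 1, -3, 5, -7, -4, -11, -8, -1, 2, 9, 6]
nums[mid]=1<5: swap nums[2],nums[2]; lo=3,mid=3 → [-9, 4, 1, -3, 5, -7, -4, -11, -8, -1, 2, 9, 6]
nums[mid]=-3<5: swap nums[3],nums[3]; lo=4,mid=4 → [-9, 4, 1, -3, 5, -7, -4, -11, -8, -1, 2, 9, 6]
nums[mid]=5=5: mid=5
nums[mid]=-7<5: swap nums[4],nums[5]; lo=5,mid=6 → [-9, 4, 1, -3, -7, 5, -4, -11, -8, -1, 2, 9, 6]
nums[mid]=-4<5: swap nums[5],nums[6]; lo=6,mid=7 → [-9, 4, 1, -3, -7, -4, 5, -11, -8, -1, 2, 9, 6]
nums[mid]=-11<5: swap nums[6],nums[7]; lo=7,mid=8 → [-9, 4, 1, -3, -7, -4, -11, 5, -8, -1, 2, 9, 6]
nums[mid]=-8<5: swap nums[7],nums[8]; lo=8,mid=9 → [-9, 4, 1, -3, -7, -4, -11, -8, 5, -1, 2, 9, 6]
nums[mid]=-1<5: swap nums[8],nums[9]; lo=9,mid=10 → [-9, 4, 1, -3, -7, -4, -11, -8, -1, 5, 2, 9, 6]
nums[mid]=2<5: swap nums[9],nums[10]; lo=10,mid=11 → [-9, 4, 1, -3, -7, -4, -11, -8, -1, 2, 5, 9, 6]
end: lo=10, hi=10; nums = [-9, 4, 1, -3, -7, -4, -11, -8, -1, 2, 5, 9, 6]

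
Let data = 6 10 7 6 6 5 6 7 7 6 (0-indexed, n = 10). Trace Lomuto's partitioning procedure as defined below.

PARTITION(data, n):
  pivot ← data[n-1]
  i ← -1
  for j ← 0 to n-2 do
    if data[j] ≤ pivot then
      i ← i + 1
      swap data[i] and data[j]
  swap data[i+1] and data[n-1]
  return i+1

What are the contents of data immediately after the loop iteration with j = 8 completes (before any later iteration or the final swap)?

6 6 6 5 6 10 7 7 7 6

pivot=6, i=-1
j=0: 6≤6, i=0, swap(0,0) ⇒ 6 10 7 6 6 5 6 7 7 6
j=1: 10>6, skip
j=2: 7>6, skip
j=3: 6≤6, i=1, swap(1,3) ⇒ 6 6 7 10 6 5 6 7 7 6
j=4: 6≤6, i=2, swap(2,4) ⇒ 6 6 6 10 7 5 6 7 7 6
j=5: 5≤6, i=3, swap(3,5) ⇒ 6 6 6 5 7 10 6 7 7 6
j=6: 6≤6, i=4, swap(4,6) ⇒ 6 6 6 5 6 10 7 7 7 6
j=7: 7>6, skip
j=8: 7>6, skip
(after j=8) data = 6 6 6 5 6 10 7 7 7 6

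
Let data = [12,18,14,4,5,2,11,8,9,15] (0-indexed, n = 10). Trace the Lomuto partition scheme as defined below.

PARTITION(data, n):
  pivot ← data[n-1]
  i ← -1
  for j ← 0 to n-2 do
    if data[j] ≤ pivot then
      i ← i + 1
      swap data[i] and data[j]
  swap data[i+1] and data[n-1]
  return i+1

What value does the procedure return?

8

pivot = data[9] = 15; i = -1
j=0: data[0]=12 ≤ 15 → i=0, swap data[0],data[0] (no change) → [12,18,14,4,5,2,11,8,9,15]
j=1: data[1]=18 > 15 → no swap
j=2: data[2]=14 ≤ 15 → i=1, swap data[1],data[2] → [12,14,18,4,5,2,11,8,9,15]
j=3: data[3]=4 ≤ 15 → i=2, swap data[2],data[3] → [12,14,4,18,5,2,11,8,9,15]
j=4: data[4]=5 ≤ 15 → i=3, swap data[3],data[4] → [12,14,4,5,18,2,11,8,9,15]
j=5: data[5]=2 ≤ 15 → i=4, swap data[4],data[5] → [12,14,4,5,2,18,11,8,9,15]
j=6: data[6]=11 ≤ 15 → i=5, swap data[5],data[6] → [12,14,4,5,2,11,18,8,9,15]
j=7: data[7]=8 ≤ 15 → i=6, swap data[6],data[7] → [12,14,4,5,2,11,8,18,9,15]
j=8: data[8]=9 ≤ 15 → i=7, swap data[7],data[8] → [12,14,4,5,2,11,8,9,18,15]
final swap data[8],data[9] → [12,14,4,5,2,11,8,9,15,18]; return 8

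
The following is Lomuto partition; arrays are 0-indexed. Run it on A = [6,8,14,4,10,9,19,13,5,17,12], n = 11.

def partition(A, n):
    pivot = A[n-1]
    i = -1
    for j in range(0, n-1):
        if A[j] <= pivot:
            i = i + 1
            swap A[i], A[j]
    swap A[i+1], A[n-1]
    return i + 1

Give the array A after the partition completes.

[6,8,4,10,9,5,12,13,14,17,19]

pivot = A[10] = 12; i = -1
j=0: A[0]=6 ≤ 12 → i=0, swap A[0],A[0] (no change) → [6,8,14,4,10,9,19,13,5,17,12]
j=1: A[1]=8 ≤ 12 → i=1, swap A[1],A[1] (no change) → [6,8,14,4,10,9,19,13,5,17,12]
j=2: A[2]=14 > 12 → no swap
j=3: A[3]=4 ≤ 12 → i=2, swap A[2],A[3] → [6,8,4,14,10,9,19,13,5,17,12]
j=4: A[4]=10 ≤ 12 → i=3, swap A[3],A[4] → [6,8,4,10,14,9,19,13,5,17,12]
j=5: A[5]=9 ≤ 12 → i=4, swap A[4],A[5] → [6,8,4,10,9,14,19,13,5,17,12]
j=6: A[6]=19 > 12 → no swap
j=7: A[7]=13 > 12 → no swap
j=8: A[8]=5 ≤ 12 → i=5, swap A[5],A[8] → [6,8,4,10,9,5,19,13,14,17,12]
j=9: A[9]=17 > 12 → no swap
final swap A[6],A[10] → [6,8,4,10,9,5,12,13,14,17,19]; return 6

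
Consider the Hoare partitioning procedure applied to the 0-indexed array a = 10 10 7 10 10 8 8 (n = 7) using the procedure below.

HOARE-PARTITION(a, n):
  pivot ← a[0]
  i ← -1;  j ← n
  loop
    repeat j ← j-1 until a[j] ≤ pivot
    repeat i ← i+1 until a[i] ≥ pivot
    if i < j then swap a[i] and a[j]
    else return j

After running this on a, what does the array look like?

pivot = a[0] = 10; i = -1, j = 7
j→6 (a[6]=8≤10), i→0 (a[0]=10≥10); i<j, swap → 8 10 7 10 10 8 10
j→5 (a[5]=8≤10), i→1 (a[1]=10≥10); i<j, swap → 8 8 7 10 10 10 10
j→4 (a[4]=10≤10), i→3 (a[3]=10≥10); i<j, swap → 8 8 7 10 10 10 10
j→3, i→4; i≥j, return j=3. a = 8 8 7 10 10 10 10

8 8 7 10 10 10 10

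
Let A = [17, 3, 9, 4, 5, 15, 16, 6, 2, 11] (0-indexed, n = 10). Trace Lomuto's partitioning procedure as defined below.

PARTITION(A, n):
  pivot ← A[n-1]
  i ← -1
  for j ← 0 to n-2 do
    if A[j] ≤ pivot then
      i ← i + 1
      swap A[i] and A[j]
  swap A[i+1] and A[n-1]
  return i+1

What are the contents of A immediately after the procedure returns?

[3, 9, 4, 5, 6, 2, 11, 17, 15, 16]

pivot=11, i=-1
j=0: 17>11, skip
j=1: 3≤11, i=0, swap(0,1) ⇒ [3, 17, 9, 4, 5, 15, 16, 6, 2, 11]
j=2: 9≤11, i=1, swap(1,2) ⇒ [3, 9, 17, 4, 5, 15, 16, 6, 2, 11]
j=3: 4≤11, i=2, swap(2,3) ⇒ [3, 9, 4, 17, 5, 15, 16, 6, 2, 11]
j=4: 5≤11, i=3, swap(3,4) ⇒ [3, 9, 4, 5, 17, 15, 16, 6, 2, 11]
j=5: 15>11, skip
j=6: 16>11, skip
j=7: 6≤11, i=4, swap(4,7) ⇒ [3, 9, 4, 5, 6, 15, 16, 17, 2, 11]
j=8: 2≤11, i=5, swap(5,8) ⇒ [3, 9, 4, 5, 6, 2, 16, 17, 15, 11]
swap(6,9) ⇒ [3, 9, 4, 5, 6, 2, 11, 17, 15, 16]; return 6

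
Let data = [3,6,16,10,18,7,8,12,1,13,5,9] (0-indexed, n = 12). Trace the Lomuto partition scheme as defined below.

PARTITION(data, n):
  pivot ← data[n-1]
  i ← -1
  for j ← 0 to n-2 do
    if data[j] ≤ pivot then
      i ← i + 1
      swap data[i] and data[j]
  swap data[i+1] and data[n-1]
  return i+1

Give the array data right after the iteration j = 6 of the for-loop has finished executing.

[3,6,7,8,18,16,10,12,1,13,5,9]

pivot = data[11] = 9; i = -1
j=0: data[0]=3 ≤ 9 → i=0, swap data[0],data[0] (no change) → [3,6,16,10,18,7,8,12,1,13,5,9]
j=1: data[1]=6 ≤ 9 → i=1, swap data[1],data[1] (no change) → [3,6,16,10,18,7,8,12,1,13,5,9]
j=2: data[2]=16 > 9 → no swap
j=3: data[3]=10 > 9 → no swap
j=4: data[4]=18 > 9 → no swap
j=5: data[5]=7 ≤ 9 → i=2, swap data[2],data[5] → [3,6,7,10,18,16,8,12,1,13,5,9]
j=6: data[6]=8 ≤ 9 → i=3, swap data[3],data[6] → [3,6,7,8,18,16,10,12,1,13,5,9]
(after j=6) data = [3,6,7,8,18,16,10,12,1,13,5,9]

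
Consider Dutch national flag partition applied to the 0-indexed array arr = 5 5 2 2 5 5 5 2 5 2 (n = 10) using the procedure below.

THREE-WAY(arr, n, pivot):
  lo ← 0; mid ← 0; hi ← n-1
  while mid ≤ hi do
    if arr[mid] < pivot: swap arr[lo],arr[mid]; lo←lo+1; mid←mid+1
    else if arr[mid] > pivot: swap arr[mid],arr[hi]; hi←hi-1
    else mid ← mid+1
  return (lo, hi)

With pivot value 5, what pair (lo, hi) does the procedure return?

lo=0 mid=0 hi=9
5=5: mid=1
5=5: mid=2
2<5: swap(0,2), lo=1 mid=3 ⇒ 2 5 5 2 5 5 5 2 5 2
2<5: swap(1,3), lo=2 mid=4 ⇒ 2 2 5 5 5 5 5 2 5 2
5=5: mid=5
5=5: mid=6
5=5: mid=7
2<5: swap(2,7), lo=3 mid=8 ⇒ 2 2 2 5 5 5 5 5 5 2
5=5: mid=9
2<5: swap(3,9), lo=4 mid=10 ⇒ 2 2 2 2 5 5 5 5 5 5
done. lo=4 hi=9; arr=2 2 2 2 5 5 5 5 5 5

(4, 9)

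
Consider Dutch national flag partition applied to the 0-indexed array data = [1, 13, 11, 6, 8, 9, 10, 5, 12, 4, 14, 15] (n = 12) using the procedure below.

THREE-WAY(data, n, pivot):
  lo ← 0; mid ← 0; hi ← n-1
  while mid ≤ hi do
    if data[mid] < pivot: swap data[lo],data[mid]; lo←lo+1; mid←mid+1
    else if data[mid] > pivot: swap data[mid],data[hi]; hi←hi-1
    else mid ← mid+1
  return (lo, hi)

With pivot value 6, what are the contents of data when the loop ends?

pivot = 6; lo=0, mid=0, hi=11
data[mid]=1<6: swap data[0],data[0]; lo=1,mid=1 → [1, 13, 11, 6, 8, 9, 10, 5, 12, 4, 14, 15]
data[mid]=13>6: swap data[1],data[11]; hi=10 → [1, 15, 11, 6, 8, 9, 10, 5, 12, 4, 14, 13]
data[mid]=15>6: swap data[1],data[10]; hi=9 → [1, 14, 11, 6, 8, 9, 10, 5, 12, 4, 15, 13]
data[mid]=14>6: swap data[1],data[9]; hi=8 → [1, 4, 11, 6, 8, 9, 10, 5, 12, 14, 15, 13]
data[mid]=4<6: swap data[1],data[1]; lo=2,mid=2 → [1, 4, 11, 6, 8, 9, 10, 5, 12, 14, 15, 13]
data[mid]=11>6: swap data[2],data[8]; hi=7 → [1, 4, 12, 6, 8, 9, 10, 5, 11, 14, 15, 13]
data[mid]=12>6: swap data[2],data[7]; hi=6 → [1, 4, 5, 6, 8, 9, 10, 12, 11, 14, 15, 13]
data[mid]=5<6: swap data[2],data[2]; lo=3,mid=3 → [1, 4, 5, 6, 8, 9, 10, 12, 11, 14, 15, 13]
data[mid]=6=6: mid=4
data[mid]=8>6: swap data[4],data[6]; hi=5 → [1, 4, 5, 6, 10, 9, 8, 12, 11, 14, 15, 13]
data[mid]=10>6: swap data[4],data[5]; hi=4 → [1, 4, 5, 6, 9, 10, 8, 12, 11, 14, 15, 13]
data[mid]=9>6: swap data[4],data[4]; hi=3 → [1, 4, 5, 6, 9, 10, 8, 12, 11, 14, 15, 13]
end: lo=3, hi=3; data = [1, 4, 5, 6, 9, 10, 8, 12, 11, 14, 15, 13]

[1, 4, 5, 6, 9, 10, 8, 12, 11, 14, 15, 13]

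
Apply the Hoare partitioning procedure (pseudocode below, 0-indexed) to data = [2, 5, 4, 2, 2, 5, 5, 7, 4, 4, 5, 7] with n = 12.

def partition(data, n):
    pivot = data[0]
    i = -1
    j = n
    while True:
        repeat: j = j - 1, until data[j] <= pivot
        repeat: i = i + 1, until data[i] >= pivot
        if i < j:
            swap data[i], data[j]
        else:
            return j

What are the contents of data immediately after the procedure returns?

pivot = data[0] = 2; i = -1, j = 12
j→4 (data[4]=2≤2), i→0 (data[0]=2≥2); i<j, swap → [2, 5, 4, 2, 2, 5, 5, 7, 4, 4, 5, 7]
j→3 (data[3]=2≤2), i→1 (data[1]=5≥2); i<j, swap → [2, 2, 4, 5, 2, 5, 5, 7, 4, 4, 5, 7]
j→1, i→2; i≥j, return j=1. data = [2, 2, 4, 5, 2, 5, 5, 7, 4, 4, 5, 7]

[2, 2, 4, 5, 2, 5, 5, 7, 4, 4, 5, 7]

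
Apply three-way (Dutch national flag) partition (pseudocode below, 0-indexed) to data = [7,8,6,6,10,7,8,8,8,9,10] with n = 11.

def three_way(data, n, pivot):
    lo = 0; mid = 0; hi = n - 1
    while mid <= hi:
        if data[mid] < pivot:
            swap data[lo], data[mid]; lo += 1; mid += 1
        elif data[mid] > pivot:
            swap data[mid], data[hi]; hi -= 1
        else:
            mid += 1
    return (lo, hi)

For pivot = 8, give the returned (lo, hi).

lo=0 mid=0 hi=10
7<8: swap(0,0), lo=1 mid=1 ⇒ [7,8,6,6,10,7,8,8,8,9,10]
8=8: mid=2
6<8: swap(1,2), lo=2 mid=3 ⇒ [7,6,8,6,10,7,8,8,8,9,10]
6<8: swap(2,3), lo=3 mid=4 ⇒ [7,6,6,8,10,7,8,8,8,9,10]
10>8: swap(4,10), hi=9 ⇒ [7,6,6,8,10,7,8,8,8,9,10]
10>8: swap(4,9), hi=8 ⇒ [7,6,6,8,9,7,8,8,8,10,10]
9>8: swap(4,8), hi=7 ⇒ [7,6,6,8,8,7,8,8,9,10,10]
8=8: mid=5
7<8: swap(3,5), lo=4 mid=6 ⇒ [7,6,6,7,8,8,8,8,9,10,10]
8=8: mid=7
8=8: mid=8
done. lo=4 hi=7; data=[7,6,6,7,8,8,8,8,9,10,10]

(4, 7)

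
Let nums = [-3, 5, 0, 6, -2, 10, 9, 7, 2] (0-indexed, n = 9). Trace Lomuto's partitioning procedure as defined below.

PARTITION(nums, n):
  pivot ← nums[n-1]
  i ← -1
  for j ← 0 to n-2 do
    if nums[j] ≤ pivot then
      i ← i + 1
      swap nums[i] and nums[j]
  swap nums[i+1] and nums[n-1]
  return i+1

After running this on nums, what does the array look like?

pivot = nums[8] = 2; i = -1
j=0: nums[0]=-3 ≤ 2 → i=0, swap nums[0],nums[0] (no change) → [-3, 5, 0, 6, -2, 10, 9, 7, 2]
j=1: nums[1]=5 > 2 → no swap
j=2: nums[2]=0 ≤ 2 → i=1, swap nums[1],nums[2] → [-3, 0, 5, 6, -2, 10, 9, 7, 2]
j=3: nums[3]=6 > 2 → no swap
j=4: nums[4]=-2 ≤ 2 → i=2, swap nums[2],nums[4] → [-3, 0, -2, 6, 5, 10, 9, 7, 2]
j=5: nums[5]=10 > 2 → no swap
j=6: nums[6]=9 > 2 → no swap
j=7: nums[7]=7 > 2 → no swap
final swap nums[3],nums[8] → [-3, 0, -2, 2, 5, 10, 9, 7, 6]; return 3

[-3, 0, -2, 2, 5, 10, 9, 7, 6]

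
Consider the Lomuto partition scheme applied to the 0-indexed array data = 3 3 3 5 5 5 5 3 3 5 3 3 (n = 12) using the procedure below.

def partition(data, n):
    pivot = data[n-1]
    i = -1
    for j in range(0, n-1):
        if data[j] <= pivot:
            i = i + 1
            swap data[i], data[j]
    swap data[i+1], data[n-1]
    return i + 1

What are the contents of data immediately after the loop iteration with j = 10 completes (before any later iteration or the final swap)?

pivot = data[11] = 3; i = -1
j=0: data[0]=3 ≤ 3 → i=0, swap data[0],data[0] (no change) → 3 3 3 5 5 5 5 3 3 5 3 3
j=1: data[1]=3 ≤ 3 → i=1, swap data[1],data[1] (no change) → 3 3 3 5 5 5 5 3 3 5 3 3
j=2: data[2]=3 ≤ 3 → i=2, swap data[2],data[2] (no change) → 3 3 3 5 5 5 5 3 3 5 3 3
j=3: data[3]=5 > 3 → no swap
j=4: data[4]=5 > 3 → no swap
j=5: data[5]=5 > 3 → no swap
j=6: data[6]=5 > 3 → no swap
j=7: data[7]=3 ≤ 3 → i=3, swap data[3],data[7] → 3 3 3 3 5 5 5 5 3 5 3 3
j=8: data[8]=3 ≤ 3 → i=4, swap data[4],data[8] → 3 3 3 3 3 5 5 5 5 5 3 3
j=9: data[9]=5 > 3 → no swap
j=10: data[10]=3 ≤ 3 → i=5, swap data[5],data[10] → 3 3 3 3 3 3 5 5 5 5 5 3
(after j=10) data = 3 3 3 3 3 3 5 5 5 5 5 3

3 3 3 3 3 3 5 5 5 5 5 3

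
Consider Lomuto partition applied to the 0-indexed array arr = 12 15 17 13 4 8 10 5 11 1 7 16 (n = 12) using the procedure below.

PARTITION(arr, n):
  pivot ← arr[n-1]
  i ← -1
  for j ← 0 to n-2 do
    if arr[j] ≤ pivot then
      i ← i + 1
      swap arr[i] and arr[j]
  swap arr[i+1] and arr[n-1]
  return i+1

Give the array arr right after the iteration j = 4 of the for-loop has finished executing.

12 15 13 4 17 8 10 5 11 1 7 16

pivot=16, i=-1
j=0: 12≤16, i=0, swap(0,0) ⇒ 12 15 17 13 4 8 10 5 11 1 7 16
j=1: 15≤16, i=1, swap(1,1) ⇒ 12 15 17 13 4 8 10 5 11 1 7 16
j=2: 17>16, skip
j=3: 13≤16, i=2, swap(2,3) ⇒ 12 15 13 17 4 8 10 5 11 1 7 16
j=4: 4≤16, i=3, swap(3,4) ⇒ 12 15 13 4 17 8 10 5 11 1 7 16
(after j=4) arr = 12 15 13 4 17 8 10 5 11 1 7 16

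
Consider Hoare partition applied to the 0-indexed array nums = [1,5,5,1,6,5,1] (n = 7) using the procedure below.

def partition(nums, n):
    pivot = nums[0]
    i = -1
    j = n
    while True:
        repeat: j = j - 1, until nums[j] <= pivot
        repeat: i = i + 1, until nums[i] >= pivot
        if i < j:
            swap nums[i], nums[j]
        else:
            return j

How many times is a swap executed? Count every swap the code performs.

pivot = nums[0] = 1; i = -1, j = 7
j→6 (nums[6]=1≤1), i→0 (nums[0]=1≥1); i<j, swap → [1,5,5,1,6,5,1]
j→3 (nums[3]=1≤1), i→1 (nums[1]=5≥1); i<j, swap → [1,1,5,5,6,5,1]
j→1, i→2; i≥j, return j=1. nums = [1,1,5,5,6,5,1]

2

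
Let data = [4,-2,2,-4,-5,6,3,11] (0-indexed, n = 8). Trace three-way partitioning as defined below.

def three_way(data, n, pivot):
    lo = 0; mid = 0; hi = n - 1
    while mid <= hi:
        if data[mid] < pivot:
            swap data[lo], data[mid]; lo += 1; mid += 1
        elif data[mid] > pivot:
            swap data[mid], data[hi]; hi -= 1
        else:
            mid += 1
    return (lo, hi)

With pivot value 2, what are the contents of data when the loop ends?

lo=0 mid=0 hi=7
4>2: swap(0,7), hi=6 ⇒ [11,-2,2,-4,-5,6,3,4]
11>2: swap(0,6), hi=5 ⇒ [3,-2,2,-4,-5,6,11,4]
3>2: swap(0,5), hi=4 ⇒ [6,-2,2,-4,-5,3,11,4]
6>2: swap(0,4), hi=3 ⇒ [-5,-2,2,-4,6,3,11,4]
-5<2: swap(0,0), lo=1 mid=1 ⇒ [-5,-2,2,-4,6,3,11,4]
-2<2: swap(1,1), lo=2 mid=2 ⇒ [-5,-2,2,-4,6,3,11,4]
2=2: mid=3
-4<2: swap(2,3), lo=3 mid=4 ⇒ [-5,-2,-4,2,6,3,11,4]
done. lo=3 hi=3; data=[-5,-2,-4,2,6,3,11,4]

[-5,-2,-4,2,6,3,11,4]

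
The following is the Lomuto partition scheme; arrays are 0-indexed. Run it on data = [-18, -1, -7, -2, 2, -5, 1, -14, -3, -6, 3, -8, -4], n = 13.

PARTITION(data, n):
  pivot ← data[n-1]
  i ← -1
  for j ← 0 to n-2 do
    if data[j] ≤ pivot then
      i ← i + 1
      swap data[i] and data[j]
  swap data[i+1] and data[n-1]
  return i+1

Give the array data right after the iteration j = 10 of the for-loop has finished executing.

[-18, -7, -5, -14, -6, -1, 1, -2, -3, 2, 3, -8, -4]

pivot=-4, i=-1
j=0: -18≤-4, i=0, swap(0,0) ⇒ [-18, -1, -7, -2, 2, -5, 1, -14, -3, -6, 3, -8, -4]
j=1: -1>-4, skip
j=2: -7≤-4, i=1, swap(1,2) ⇒ [-18, -7, -1, -2, 2, -5, 1, -14, -3, -6, 3, -8, -4]
j=3: -2>-4, skip
j=4: 2>-4, skip
j=5: -5≤-4, i=2, swap(2,5) ⇒ [-18, -7, -5, -2, 2, -1, 1, -14, -3, -6, 3, -8, -4]
j=6: 1>-4, skip
j=7: -14≤-4, i=3, swap(3,7) ⇒ [-18, -7, -5, -14, 2, -1, 1, -2, -3, -6, 3, -8, -4]
j=8: -3>-4, skip
j=9: -6≤-4, i=4, swap(4,9) ⇒ [-18, -7, -5, -14, -6, -1, 1, -2, -3, 2, 3, -8, -4]
j=10: 3>-4, skip
(after j=10) data = [-18, -7, -5, -14, -6, -1, 1, -2, -3, 2, 3, -8, -4]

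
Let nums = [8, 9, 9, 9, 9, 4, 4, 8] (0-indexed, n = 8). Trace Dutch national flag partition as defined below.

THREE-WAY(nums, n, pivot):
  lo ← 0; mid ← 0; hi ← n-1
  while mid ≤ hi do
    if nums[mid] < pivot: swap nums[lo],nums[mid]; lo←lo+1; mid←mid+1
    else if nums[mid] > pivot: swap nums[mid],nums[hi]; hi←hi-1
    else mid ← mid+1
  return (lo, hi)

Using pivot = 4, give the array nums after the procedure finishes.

lo=0 mid=0 hi=7
8>4: swap(0,7), hi=6 ⇒ [8, 9, 9, 9, 9, 4, 4, 8]
8>4: swap(0,6), hi=5 ⇒ [4, 9, 9, 9, 9, 4, 8, 8]
4=4: mid=1
9>4: swap(1,5), hi=4 ⇒ [4, 4, 9, 9, 9, 9, 8, 8]
4=4: mid=2
9>4: swap(2,4), hi=3 ⇒ [4, 4, 9, 9, 9, 9, 8, 8]
9>4: swap(2,3), hi=2 ⇒ [4, 4, 9, 9, 9, 9, 8, 8]
9>4: swap(2,2), hi=1 ⇒ [4, 4, 9, 9, 9, 9, 8, 8]
done. lo=0 hi=1; nums=[4, 4, 9, 9, 9, 9, 8, 8]

[4, 4, 9, 9, 9, 9, 8, 8]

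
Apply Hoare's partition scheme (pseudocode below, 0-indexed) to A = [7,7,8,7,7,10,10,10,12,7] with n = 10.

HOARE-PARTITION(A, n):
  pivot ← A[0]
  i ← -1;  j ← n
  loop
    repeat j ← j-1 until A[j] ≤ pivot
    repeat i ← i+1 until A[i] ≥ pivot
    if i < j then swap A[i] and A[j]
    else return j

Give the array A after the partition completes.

pivot=7
j stops at 9 (7), i stops at 0 (7); swap ⇒ [7,7,8,7,7,10,10,10,12,7]
j stops at 4 (7), i stops at 1 (7); swap ⇒ [7,7,8,7,7,10,10,10,12,7]
j stops at 3 (7), i stops at 2 (8); swap ⇒ [7,7,7,8,7,10,10,10,12,7]
j stops at 2, i stops at 3; i≥j ⇒ return 2. A=[7,7,7,8,7,10,10,10,12,7]

[7,7,7,8,7,10,10,10,12,7]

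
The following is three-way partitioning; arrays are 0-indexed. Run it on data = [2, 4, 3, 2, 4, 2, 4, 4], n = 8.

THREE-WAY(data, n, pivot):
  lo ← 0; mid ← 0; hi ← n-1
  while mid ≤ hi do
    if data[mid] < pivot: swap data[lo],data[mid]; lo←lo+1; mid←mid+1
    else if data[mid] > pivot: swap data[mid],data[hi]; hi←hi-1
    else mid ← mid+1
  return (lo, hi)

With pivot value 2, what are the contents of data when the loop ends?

pivot = 2; lo=0, mid=0, hi=7
data[mid]=2=2: mid=1
data[mid]=4>2: swap data[1],data[7]; hi=6 → [2, 4, 3, 2, 4, 2, 4, 4]
data[mid]=4>2: swap data[1],data[6]; hi=5 → [2, 4, 3, 2, 4, 2, 4, 4]
data[mid]=4>2: swap data[1],data[5]; hi=4 → [2, 2, 3, 2, 4, 4, 4, 4]
data[mid]=2=2: mid=2
data[mid]=3>2: swap data[2],data[4]; hi=3 → [2, 2, 4, 2, 3, 4, 4, 4]
data[mid]=4>2: swap data[2],data[3]; hi=2 → [2, 2, 2, 4, 3, 4, 4, 4]
data[mid]=2=2: mid=3
end: lo=0, hi=2; data = [2, 2, 2, 4, 3, 4, 4, 4]

[2, 2, 2, 4, 3, 4, 4, 4]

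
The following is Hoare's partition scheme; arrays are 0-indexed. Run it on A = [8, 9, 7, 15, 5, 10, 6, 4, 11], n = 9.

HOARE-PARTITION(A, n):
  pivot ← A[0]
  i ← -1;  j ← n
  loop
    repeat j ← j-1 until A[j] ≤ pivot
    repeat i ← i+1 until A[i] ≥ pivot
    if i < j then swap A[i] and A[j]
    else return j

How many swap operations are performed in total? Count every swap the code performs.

pivot = A[0] = 8; i = -1, j = 9
j→7 (A[7]=4≤8), i→0 (A[0]=8≥8); i<j, swap → [4, 9, 7, 15, 5, 10, 6, 8, 11]
j→6 (A[6]=6≤8), i→1 (A[1]=9≥8); i<j, swap → [4, 6, 7, 15, 5, 10, 9, 8, 11]
j→4 (A[4]=5≤8), i→3 (A[3]=15≥8); i<j, swap → [4, 6, 7, 5, 15, 10, 9, 8, 11]
j→3, i→4; i≥j, return j=3. A = [4, 6, 7, 5, 15, 10, 9, 8, 11]

3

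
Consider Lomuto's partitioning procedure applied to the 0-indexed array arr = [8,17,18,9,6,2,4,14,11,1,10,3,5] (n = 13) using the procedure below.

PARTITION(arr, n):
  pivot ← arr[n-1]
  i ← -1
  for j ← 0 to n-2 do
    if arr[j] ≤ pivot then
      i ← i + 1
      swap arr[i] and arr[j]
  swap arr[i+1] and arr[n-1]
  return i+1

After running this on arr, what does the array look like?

pivot = arr[12] = 5; i = -1
j=0: arr[0]=8 > 5 → no swap
j=1: arr[1]=17 > 5 → no swap
j=2: arr[2]=18 > 5 → no swap
j=3: arr[3]=9 > 5 → no swap
j=4: arr[4]=6 > 5 → no swap
j=5: arr[5]=2 ≤ 5 → i=0, swap arr[0],arr[5] → [2,17,18,9,6,8,4,14,11,1,10,3,5]
j=6: arr[6]=4 ≤ 5 → i=1, swap arr[1],arr[6] → [2,4,18,9,6,8,17,14,11,1,10,3,5]
j=7: arr[7]=14 > 5 → no swap
j=8: arr[8]=11 > 5 → no swap
j=9: arr[9]=1 ≤ 5 → i=2, swap arr[2],arr[9] → [2,4,1,9,6,8,17,14,11,18,10,3,5]
j=10: arr[10]=10 > 5 → no swap
j=11: arr[11]=3 ≤ 5 → i=3, swap arr[3],arr[11] → [2,4,1,3,6,8,17,14,11,18,10,9,5]
final swap arr[4],arr[12] → [2,4,1,3,5,8,17,14,11,18,10,9,6]; return 4

[2,4,1,3,5,8,17,14,11,18,10,9,6]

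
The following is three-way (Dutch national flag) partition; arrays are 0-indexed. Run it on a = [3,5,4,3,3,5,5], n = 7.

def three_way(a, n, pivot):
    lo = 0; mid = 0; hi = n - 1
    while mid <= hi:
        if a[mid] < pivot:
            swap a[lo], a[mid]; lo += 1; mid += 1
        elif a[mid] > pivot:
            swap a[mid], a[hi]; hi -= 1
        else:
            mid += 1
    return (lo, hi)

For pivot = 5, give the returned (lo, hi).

(4, 6)

lo=0 mid=0 hi=6
3<5: swap(0,0), lo=1 mid=1 ⇒ [3,5,4,3,3,5,5]
5=5: mid=2
4<5: swap(1,2), lo=2 mid=3 ⇒ [3,4,5,3,3,5,5]
3<5: swap(2,3), lo=3 mid=4 ⇒ [3,4,3,5,3,5,5]
3<5: swap(3,4), lo=4 mid=5 ⇒ [3,4,3,3,5,5,5]
5=5: mid=6
5=5: mid=7
done. lo=4 hi=6; a=[3,4,3,3,5,5,5]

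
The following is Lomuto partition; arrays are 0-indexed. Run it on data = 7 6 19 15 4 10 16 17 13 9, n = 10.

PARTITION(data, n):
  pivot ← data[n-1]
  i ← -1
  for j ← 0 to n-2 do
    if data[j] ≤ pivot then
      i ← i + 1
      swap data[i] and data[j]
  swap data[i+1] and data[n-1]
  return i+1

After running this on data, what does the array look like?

7 6 4 9 19 10 16 17 13 15

pivot=9, i=-1
j=0: 7≤9, i=0, swap(0,0) ⇒ 7 6 19 15 4 10 16 17 13 9
j=1: 6≤9, i=1, swap(1,1) ⇒ 7 6 19 15 4 10 16 17 13 9
j=2: 19>9, skip
j=3: 15>9, skip
j=4: 4≤9, i=2, swap(2,4) ⇒ 7 6 4 15 19 10 16 17 13 9
j=5: 10>9, skip
j=6: 16>9, skip
j=7: 17>9, skip
j=8: 13>9, skip
swap(3,9) ⇒ 7 6 4 9 19 10 16 17 13 15; return 3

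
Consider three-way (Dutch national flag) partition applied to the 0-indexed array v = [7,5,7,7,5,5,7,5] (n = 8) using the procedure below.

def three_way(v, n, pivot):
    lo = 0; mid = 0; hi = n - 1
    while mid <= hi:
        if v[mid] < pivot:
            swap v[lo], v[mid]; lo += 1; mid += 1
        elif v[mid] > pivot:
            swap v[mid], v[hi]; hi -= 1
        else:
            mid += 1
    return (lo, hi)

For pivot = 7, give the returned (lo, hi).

(4, 7)

pivot = 7; lo=0, mid=0, hi=7
v[mid]=7=7: mid=1
v[mid]=5<7: swap v[0],v[1]; lo=1,mid=2 → [5,7,7,7,5,5,7,5]
v[mid]=7=7: mid=3
v[mid]=7=7: mid=4
v[mid]=5<7: swap v[1],v[4]; lo=2,mid=5 → [5,5,7,7,7,5,7,5]
v[mid]=5<7: swap v[2],v[5]; lo=3,mid=6 → [5,5,5,7,7,7,7,5]
v[mid]=7=7: mid=7
v[mid]=5<7: swap v[3],v[7]; lo=4,mid=8 → [5,5,5,5,7,7,7,7]
end: lo=4, hi=7; v = [5,5,5,5,7,7,7,7]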